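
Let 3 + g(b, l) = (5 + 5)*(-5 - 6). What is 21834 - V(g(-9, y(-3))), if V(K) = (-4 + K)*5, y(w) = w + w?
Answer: 22419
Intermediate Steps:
y(w) = 2*w
g(b, l) = -113 (g(b, l) = -3 + (5 + 5)*(-5 - 6) = -3 + 10*(-11) = -3 - 110 = -113)
V(K) = -20 + 5*K
21834 - V(g(-9, y(-3))) = 21834 - (-20 + 5*(-113)) = 21834 - (-20 - 565) = 21834 - 1*(-585) = 21834 + 585 = 22419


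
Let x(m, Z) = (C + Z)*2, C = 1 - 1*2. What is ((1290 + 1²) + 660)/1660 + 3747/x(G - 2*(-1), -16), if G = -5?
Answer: -3076843/28220 ≈ -109.03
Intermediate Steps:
C = -1 (C = 1 - 2 = -1)
x(m, Z) = -2 + 2*Z (x(m, Z) = (-1 + Z)*2 = -2 + 2*Z)
((1290 + 1²) + 660)/1660 + 3747/x(G - 2*(-1), -16) = ((1290 + 1²) + 660)/1660 + 3747/(-2 + 2*(-16)) = ((1290 + 1) + 660)*(1/1660) + 3747/(-2 - 32) = (1291 + 660)*(1/1660) + 3747/(-34) = 1951*(1/1660) + 3747*(-1/34) = 1951/1660 - 3747/34 = -3076843/28220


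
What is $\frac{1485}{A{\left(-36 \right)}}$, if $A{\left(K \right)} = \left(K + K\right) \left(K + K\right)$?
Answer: $\frac{55}{192} \approx 0.28646$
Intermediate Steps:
$A{\left(K \right)} = 4 K^{2}$ ($A{\left(K \right)} = 2 K 2 K = 4 K^{2}$)
$\frac{1485}{A{\left(-36 \right)}} = \frac{1485}{4 \left(-36\right)^{2}} = \frac{1485}{4 \cdot 1296} = \frac{1485}{5184} = 1485 \cdot \frac{1}{5184} = \frac{55}{192}$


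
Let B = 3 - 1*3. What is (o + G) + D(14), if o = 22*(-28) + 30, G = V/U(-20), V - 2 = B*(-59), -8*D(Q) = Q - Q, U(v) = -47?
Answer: -27544/47 ≈ -586.04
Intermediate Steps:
B = 0 (B = 3 - 3 = 0)
D(Q) = 0 (D(Q) = -(Q - Q)/8 = -1/8*0 = 0)
V = 2 (V = 2 + 0*(-59) = 2 + 0 = 2)
G = -2/47 (G = 2/(-47) = 2*(-1/47) = -2/47 ≈ -0.042553)
o = -586 (o = -616 + 30 = -586)
(o + G) + D(14) = (-586 - 2/47) + 0 = -27544/47 + 0 = -27544/47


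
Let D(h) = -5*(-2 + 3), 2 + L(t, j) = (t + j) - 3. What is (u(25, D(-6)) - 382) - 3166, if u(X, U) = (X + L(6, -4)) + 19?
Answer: -3507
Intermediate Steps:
L(t, j) = -5 + j + t (L(t, j) = -2 + ((t + j) - 3) = -2 + ((j + t) - 3) = -2 + (-3 + j + t) = -5 + j + t)
D(h) = -5 (D(h) = -5*1 = -5)
u(X, U) = 16 + X (u(X, U) = (X + (-5 - 4 + 6)) + 19 = (X - 3) + 19 = (-3 + X) + 19 = 16 + X)
(u(25, D(-6)) - 382) - 3166 = ((16 + 25) - 382) - 3166 = (41 - 382) - 3166 = -341 - 3166 = -3507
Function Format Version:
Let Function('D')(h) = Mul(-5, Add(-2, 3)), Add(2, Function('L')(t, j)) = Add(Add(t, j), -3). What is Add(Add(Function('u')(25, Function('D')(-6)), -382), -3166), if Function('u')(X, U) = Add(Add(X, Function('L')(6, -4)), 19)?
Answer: -3507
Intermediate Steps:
Function('L')(t, j) = Add(-5, j, t) (Function('L')(t, j) = Add(-2, Add(Add(t, j), -3)) = Add(-2, Add(Add(j, t), -3)) = Add(-2, Add(-3, j, t)) = Add(-5, j, t))
Function('D')(h) = -5 (Function('D')(h) = Mul(-5, 1) = -5)
Function('u')(X, U) = Add(16, X) (Function('u')(X, U) = Add(Add(X, Add(-5, -4, 6)), 19) = Add(Add(X, -3), 19) = Add(Add(-3, X), 19) = Add(16, X))
Add(Add(Function('u')(25, Function('D')(-6)), -382), -3166) = Add(Add(Add(16, 25), -382), -3166) = Add(Add(41, -382), -3166) = Add(-341, -3166) = -3507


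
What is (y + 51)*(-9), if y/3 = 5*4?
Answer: -999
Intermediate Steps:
y = 60 (y = 3*(5*4) = 3*20 = 60)
(y + 51)*(-9) = (60 + 51)*(-9) = 111*(-9) = -999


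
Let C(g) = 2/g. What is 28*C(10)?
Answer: 28/5 ≈ 5.6000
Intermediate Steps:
28*C(10) = 28*(2/10) = 28*(2*(1/10)) = 28*(1/5) = 28/5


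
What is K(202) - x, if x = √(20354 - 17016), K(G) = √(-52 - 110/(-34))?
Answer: -√3338 + I*√14093/17 ≈ -57.775 + 6.9832*I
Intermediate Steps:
K(G) = I*√14093/17 (K(G) = √(-52 - 110*(-1/34)) = √(-52 + 55/17) = √(-829/17) = I*√14093/17)
x = √3338 ≈ 57.775
K(202) - x = I*√14093/17 - √3338 = -√3338 + I*√14093/17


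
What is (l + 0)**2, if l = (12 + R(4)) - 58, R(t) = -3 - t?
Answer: 2809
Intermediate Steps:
l = -53 (l = (12 + (-3 - 1*4)) - 58 = (12 + (-3 - 4)) - 58 = (12 - 7) - 58 = 5 - 58 = -53)
(l + 0)**2 = (-53 + 0)**2 = (-53)**2 = 2809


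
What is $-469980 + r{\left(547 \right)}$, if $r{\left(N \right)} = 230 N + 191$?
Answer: $-343979$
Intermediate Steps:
$r{\left(N \right)} = 191 + 230 N$
$-469980 + r{\left(547 \right)} = -469980 + \left(191 + 230 \cdot 547\right) = -469980 + \left(191 + 125810\right) = -469980 + 126001 = -343979$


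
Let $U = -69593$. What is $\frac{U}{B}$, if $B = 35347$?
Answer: $- \frac{69593}{35347} \approx -1.9689$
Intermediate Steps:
$\frac{U}{B} = - \frac{69593}{35347}$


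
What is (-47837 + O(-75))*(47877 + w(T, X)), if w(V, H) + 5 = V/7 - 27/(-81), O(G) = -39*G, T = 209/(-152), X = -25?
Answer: -6450100238/3 ≈ -2.1500e+9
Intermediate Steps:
T = -11/8 (T = 209*(-1/152) = -11/8 ≈ -1.3750)
w(V, H) = -14/3 + V/7 (w(V, H) = -5 + (V/7 - 27/(-81)) = -5 + (V*(⅐) - 27*(-1/81)) = -5 + (V/7 + ⅓) = -5 + (⅓ + V/7) = -14/3 + V/7)
(-47837 + O(-75))*(47877 + w(T, X)) = (-47837 - 39*(-75))*(47877 + (-14/3 + (⅐)*(-11/8))) = (-47837 + 2925)*(47877 + (-14/3 - 11/56)) = -44912*(47877 - 817/168) = -44912*8042519/168 = -6450100238/3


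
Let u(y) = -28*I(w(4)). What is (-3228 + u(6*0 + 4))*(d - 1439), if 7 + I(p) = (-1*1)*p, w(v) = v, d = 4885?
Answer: -10062320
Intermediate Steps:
I(p) = -7 - p (I(p) = -7 + (-1*1)*p = -7 - p)
u(y) = 308 (u(y) = -28*(-7 - 1*4) = -28*(-7 - 4) = -28*(-11) = 308)
(-3228 + u(6*0 + 4))*(d - 1439) = (-3228 + 308)*(4885 - 1439) = -2920*3446 = -10062320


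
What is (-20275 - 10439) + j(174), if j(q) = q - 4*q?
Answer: -31236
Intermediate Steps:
j(q) = -3*q
(-20275 - 10439) + j(174) = (-20275 - 10439) - 3*174 = -30714 - 522 = -31236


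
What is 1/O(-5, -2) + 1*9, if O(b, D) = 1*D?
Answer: 17/2 ≈ 8.5000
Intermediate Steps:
O(b, D) = D
1/O(-5, -2) + 1*9 = 1/(-2) + 1*9 = -½ + 9 = 17/2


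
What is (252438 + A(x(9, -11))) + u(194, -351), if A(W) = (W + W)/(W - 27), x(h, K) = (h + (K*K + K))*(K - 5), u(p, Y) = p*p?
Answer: 560136702/1931 ≈ 2.9008e+5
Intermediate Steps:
u(p, Y) = p**2
x(h, K) = (-5 + K)*(K + h + K**2) (x(h, K) = (h + (K**2 + K))*(-5 + K) = (h + (K + K**2))*(-5 + K) = (K + h + K**2)*(-5 + K) = (-5 + K)*(K + h + K**2))
A(W) = 2*W/(-27 + W) (A(W) = (2*W)/(-27 + W) = 2*W/(-27 + W))
(252438 + A(x(9, -11))) + u(194, -351) = (252438 + 2*((-11)**3 - 5*(-11) - 5*9 - 4*(-11)**2 - 11*9)/(-27 + ((-11)**3 - 5*(-11) - 5*9 - 4*(-11)**2 - 11*9))) + 194**2 = (252438 + 2*(-1331 + 55 - 45 - 4*121 - 99)/(-27 + (-1331 + 55 - 45 - 4*121 - 99))) + 37636 = (252438 + 2*(-1331 + 55 - 45 - 484 - 99)/(-27 + (-1331 + 55 - 45 - 484 - 99))) + 37636 = (252438 + 2*(-1904)/(-27 - 1904)) + 37636 = (252438 + 2*(-1904)/(-1931)) + 37636 = (252438 + 2*(-1904)*(-1/1931)) + 37636 = (252438 + 3808/1931) + 37636 = 487461586/1931 + 37636 = 560136702/1931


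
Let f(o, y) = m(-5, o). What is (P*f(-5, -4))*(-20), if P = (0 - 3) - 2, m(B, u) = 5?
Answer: 500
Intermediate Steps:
f(o, y) = 5
P = -5 (P = -3 - 2 = -5)
(P*f(-5, -4))*(-20) = -5*5*(-20) = -25*(-20) = 500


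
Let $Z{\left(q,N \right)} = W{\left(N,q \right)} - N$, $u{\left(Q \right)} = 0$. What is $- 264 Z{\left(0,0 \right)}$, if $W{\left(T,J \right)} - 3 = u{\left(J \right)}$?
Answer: $-792$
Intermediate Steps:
$W{\left(T,J \right)} = 3$ ($W{\left(T,J \right)} = 3 + 0 = 3$)
$Z{\left(q,N \right)} = 3 - N$
$- 264 Z{\left(0,0 \right)} = - 264 \left(3 - 0\right) = - 264 \left(3 + 0\right) = \left(-264\right) 3 = -792$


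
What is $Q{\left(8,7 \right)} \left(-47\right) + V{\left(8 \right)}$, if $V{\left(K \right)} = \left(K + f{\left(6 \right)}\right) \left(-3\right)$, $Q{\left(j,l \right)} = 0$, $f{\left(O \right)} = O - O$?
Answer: $-24$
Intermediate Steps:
$f{\left(O \right)} = 0$
$V{\left(K \right)} = - 3 K$ ($V{\left(K \right)} = \left(K + 0\right) \left(-3\right) = K \left(-3\right) = - 3 K$)
$Q{\left(8,7 \right)} \left(-47\right) + V{\left(8 \right)} = 0 \left(-47\right) - 24 = 0 - 24 = -24$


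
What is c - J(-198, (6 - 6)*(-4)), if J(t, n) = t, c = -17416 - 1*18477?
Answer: -35695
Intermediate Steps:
c = -35893 (c = -17416 - 18477 = -35893)
c - J(-198, (6 - 6)*(-4)) = -35893 - 1*(-198) = -35893 + 198 = -35695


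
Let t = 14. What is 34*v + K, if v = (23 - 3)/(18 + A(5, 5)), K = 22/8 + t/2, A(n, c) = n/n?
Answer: 3461/76 ≈ 45.539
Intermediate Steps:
A(n, c) = 1
K = 39/4 (K = 22/8 + 14/2 = 22*(⅛) + 14*(½) = 11/4 + 7 = 39/4 ≈ 9.7500)
v = 20/19 (v = (23 - 3)/(18 + 1) = 20/19 ≈ 1.0526)
34*v + K = 34*(20/19) + 39/4 = 680/19 + 39/4 = 3461/76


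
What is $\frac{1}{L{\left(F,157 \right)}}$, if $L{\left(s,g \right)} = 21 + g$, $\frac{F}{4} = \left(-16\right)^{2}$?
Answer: $\frac{1}{178} \approx 0.005618$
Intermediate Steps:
$F = 1024$ ($F = 4 \left(-16\right)^{2} = 4 \cdot 256 = 1024$)
$\frac{1}{L{\left(F,157 \right)}} = \frac{1}{21 + 157} = \frac{1}{178}$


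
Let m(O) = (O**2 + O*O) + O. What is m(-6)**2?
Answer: 4356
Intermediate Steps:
m(O) = O + 2*O**2 (m(O) = (O**2 + O**2) + O = 2*O**2 + O = O + 2*O**2)
m(-6)**2 = (-6*(1 + 2*(-6)))**2 = (-6*(1 - 12))**2 = (-6*(-11))**2 = 66**2 = 4356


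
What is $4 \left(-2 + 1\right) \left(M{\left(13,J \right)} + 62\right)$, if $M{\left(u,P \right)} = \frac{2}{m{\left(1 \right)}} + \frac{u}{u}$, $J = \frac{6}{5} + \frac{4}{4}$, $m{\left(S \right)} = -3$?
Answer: $- \frac{748}{3} \approx -249.33$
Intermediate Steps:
$J = \frac{11}{5}$ ($J = 6 \cdot \frac{1}{5} + 4 \cdot \frac{1}{4} = \frac{6}{5} + 1 = \frac{11}{5} \approx 2.2$)
$M{\left(u,P \right)} = \frac{1}{3}$ ($M{\left(u,P \right)} = \frac{2}{-3} + \frac{u}{u} = 2 \left(- \frac{1}{3}\right) + 1 = - \frac{2}{3} + 1 = \frac{1}{3}$)
$4 \left(-2 + 1\right) \left(M{\left(13,J \right)} + 62\right) = 4 \left(-2 + 1\right) \left(\frac{1}{3} + 62\right) = 4 \left(-1\right) \frac{187}{3} = \left(-4\right) \frac{187}{3} = - \frac{748}{3}$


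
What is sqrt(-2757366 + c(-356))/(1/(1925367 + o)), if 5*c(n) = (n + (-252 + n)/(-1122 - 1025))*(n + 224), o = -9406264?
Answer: -7480897*I*sqrt(877222343670)/565 ≈ -1.2401e+10*I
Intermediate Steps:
c(n) = (224 + n)*(252/2147 + 2146*n/2147)/5 (c(n) = ((n + (-252 + n)/(-1122 - 1025))*(n + 224))/5 = ((n + (-252 + n)/(-2147))*(224 + n))/5 = ((n + (-252 + n)*(-1/2147))*(224 + n))/5 = ((n + (252/2147 - n/2147))*(224 + n))/5 = ((252/2147 + 2146*n/2147)*(224 + n))/5 = ((224 + n)*(252/2147 + 2146*n/2147))/5 = (224 + n)*(252/2147 + 2146*n/2147)/5)
sqrt(-2757366 + c(-356))/(1/(1925367 + o)) = sqrt(-2757366 + (56448/10735 + (2146/10735)*(-356)**2 + (480956/10735)*(-356)))/(1/(1925367 - 9406264)) = sqrt(-2757366 + (56448/10735 + (2146/10735)*126736 - 171220336/10735))/(1/(-7480897)) = sqrt(-2757366 + (56448/10735 + 271975456/10735 - 171220336/10735))/(-1/7480897) = sqrt(-2757366 + 5305872/565)*(-7480897) = sqrt(-1552605918/565)*(-7480897) = (I*sqrt(877222343670)/565)*(-7480897) = -7480897*I*sqrt(877222343670)/565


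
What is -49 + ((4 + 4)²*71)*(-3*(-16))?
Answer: 218063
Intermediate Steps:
-49 + ((4 + 4)²*71)*(-3*(-16)) = -49 + (8²*71)*48 = -49 + (64*71)*48 = -49 + 4544*48 = -49 + 218112 = 218063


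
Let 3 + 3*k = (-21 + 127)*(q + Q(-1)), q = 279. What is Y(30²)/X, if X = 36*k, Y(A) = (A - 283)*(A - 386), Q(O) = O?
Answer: 158569/176790 ≈ 0.89693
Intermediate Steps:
Y(A) = (-386 + A)*(-283 + A) (Y(A) = (-283 + A)*(-386 + A) = (-386 + A)*(-283 + A))
k = 29465/3 (k = -1 + ((-21 + 127)*(279 - 1))/3 = -1 + (106*278)/3 = -1 + (⅓)*29468 = -1 + 29468/3 = 29465/3 ≈ 9821.7)
X = 353580 (X = 36*(29465/3) = 353580)
Y(30²)/X = (109238 + (30²)² - 669*30²)/353580 = (109238 + 900² - 669*900)*(1/353580) = (109238 + 810000 - 602100)*(1/353580) = 317138*(1/353580) = 158569/176790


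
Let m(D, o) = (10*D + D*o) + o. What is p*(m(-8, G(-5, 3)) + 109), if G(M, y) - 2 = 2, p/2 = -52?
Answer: -104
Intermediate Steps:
p = -104 (p = 2*(-52) = -104)
G(M, y) = 4 (G(M, y) = 2 + 2 = 4)
m(D, o) = o + 10*D + D*o
p*(m(-8, G(-5, 3)) + 109) = -104*((4 + 10*(-8) - 8*4) + 109) = -104*((4 - 80 - 32) + 109) = -104*(-108 + 109) = -104*1 = -104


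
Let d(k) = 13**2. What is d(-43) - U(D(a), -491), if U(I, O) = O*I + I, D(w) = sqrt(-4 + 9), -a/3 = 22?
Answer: 169 + 490*sqrt(5) ≈ 1264.7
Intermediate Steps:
a = -66 (a = -3*22 = -66)
D(w) = sqrt(5)
d(k) = 169
U(I, O) = I + I*O (U(I, O) = I*O + I = I + I*O)
d(-43) - U(D(a), -491) = 169 - sqrt(5)*(1 - 491) = 169 - sqrt(5)*(-490) = 169 - (-490)*sqrt(5) = 169 + 490*sqrt(5)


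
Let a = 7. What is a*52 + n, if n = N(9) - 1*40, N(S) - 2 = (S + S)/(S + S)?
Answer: 327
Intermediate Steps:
N(S) = 3 (N(S) = 2 + (S + S)/(S + S) = 2 + (2*S)/((2*S)) = 2 + (2*S)*(1/(2*S)) = 2 + 1 = 3)
n = -37 (n = 3 - 1*40 = 3 - 40 = -37)
a*52 + n = 7*52 - 37 = 364 - 37 = 327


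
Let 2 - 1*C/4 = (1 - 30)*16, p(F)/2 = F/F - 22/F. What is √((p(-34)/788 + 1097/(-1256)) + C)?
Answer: √8241246827099942/2103172 ≈ 43.164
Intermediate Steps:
p(F) = 2 - 44/F (p(F) = 2*(F/F - 22/F) = 2*(1 - 22/F) = 2 - 44/F)
C = 1864 (C = 8 - 4*(1 - 30)*16 = 8 - (-116)*16 = 8 - 4*(-464) = 8 + 1856 = 1864)
√((p(-34)/788 + 1097/(-1256)) + C) = √(((2 - 44/(-34))/788 + 1097/(-1256)) + 1864) = √(((2 - 44*(-1/34))*(1/788) + 1097*(-1/1256)) + 1864) = √(((2 + 22/17)*(1/788) - 1097/1256) + 1864) = √(((56/17)*(1/788) - 1097/1256) + 1864) = √((14/3349 - 1097/1256) + 1864) = √(-3656269/4206344 + 1864) = √(7836968947/4206344) = √8241246827099942/2103172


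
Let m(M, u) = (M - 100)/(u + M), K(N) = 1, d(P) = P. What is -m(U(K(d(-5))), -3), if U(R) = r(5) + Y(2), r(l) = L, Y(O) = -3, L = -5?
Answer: -108/11 ≈ -9.8182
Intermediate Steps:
r(l) = -5
U(R) = -8 (U(R) = -5 - 3 = -8)
m(M, u) = (-100 + M)/(M + u)
-m(U(K(d(-5))), -3) = -(-100 - 8)/(-8 - 3) = -(-108)/(-11) = -(-1)*(-108)/11 = -1*108/11 = -108/11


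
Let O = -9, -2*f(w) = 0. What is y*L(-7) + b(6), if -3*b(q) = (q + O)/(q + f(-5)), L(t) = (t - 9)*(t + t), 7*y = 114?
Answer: 21889/6 ≈ 3648.2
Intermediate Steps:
y = 114/7 (y = (1/7)*114 = 114/7 ≈ 16.286)
f(w) = 0 (f(w) = -1/2*0 = 0)
L(t) = 2*t*(-9 + t) (L(t) = (-9 + t)*(2*t) = 2*t*(-9 + t))
b(q) = -(-9 + q)/(3*q) (b(q) = -(q - 9)/(3*(q + 0)) = -(-9 + q)/(3*q))
y*L(-7) + b(6) = 114*(2*(-7)*(-9 - 7))/7 + (1/3)*(9 - 1*6)/6 = 114*(2*(-7)*(-16))/7 + (1/3)*(1/6)*(9 - 6) = (114/7)*224 + (1/3)*(1/6)*3 = 3648 + 1/6 = 21889/6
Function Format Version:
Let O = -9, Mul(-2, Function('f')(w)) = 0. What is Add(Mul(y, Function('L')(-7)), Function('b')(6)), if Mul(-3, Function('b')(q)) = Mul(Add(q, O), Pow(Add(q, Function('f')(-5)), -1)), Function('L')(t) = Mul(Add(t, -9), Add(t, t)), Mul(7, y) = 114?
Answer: Rational(21889, 6) ≈ 3648.2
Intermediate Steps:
y = Rational(114, 7) (y = Mul(Rational(1, 7), 114) = Rational(114, 7) ≈ 16.286)
Function('f')(w) = 0 (Function('f')(w) = Mul(Rational(-1, 2), 0) = 0)
Function('L')(t) = Mul(2, t, Add(-9, t)) (Function('L')(t) = Mul(Add(-9, t), Mul(2, t)) = Mul(2, t, Add(-9, t)))
Function('b')(q) = Mul(Rational(-1, 3), Pow(q, -1), Add(-9, q)) (Function('b')(q) = Mul(Rational(-1, 3), Mul(Add(q, -9), Pow(Add(q, 0), -1))) = Mul(Rational(-1, 3), Mul(Add(-9, q), Pow(q, -1))) = Mul(Rational(-1, 3), Mul(Pow(q, -1), Add(-9, q))) = Mul(Rational(-1, 3), Pow(q, -1), Add(-9, q)))
Add(Mul(y, Function('L')(-7)), Function('b')(6)) = Add(Mul(Rational(114, 7), Mul(2, -7, Add(-9, -7))), Mul(Rational(1, 3), Pow(6, -1), Add(9, Mul(-1, 6)))) = Add(Mul(Rational(114, 7), Mul(2, -7, -16)), Mul(Rational(1, 3), Rational(1, 6), Add(9, -6))) = Add(Mul(Rational(114, 7), 224), Mul(Rational(1, 3), Rational(1, 6), 3)) = Add(3648, Rational(1, 6)) = Rational(21889, 6)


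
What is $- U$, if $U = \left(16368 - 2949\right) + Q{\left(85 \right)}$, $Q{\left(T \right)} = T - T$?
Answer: $-13419$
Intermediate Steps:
$Q{\left(T \right)} = 0$
$U = 13419$ ($U = \left(16368 - 2949\right) + 0 = 13419 + 0 = 13419$)
$- U = \left(-1\right) 13419 = -13419$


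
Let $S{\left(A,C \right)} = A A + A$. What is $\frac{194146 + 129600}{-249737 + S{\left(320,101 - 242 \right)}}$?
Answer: $- \frac{323746}{147017} \approx -2.2021$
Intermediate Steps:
$S{\left(A,C \right)} = A + A^{2}$ ($S{\left(A,C \right)} = A^{2} + A = A + A^{2}$)
$\frac{194146 + 129600}{-249737 + S{\left(320,101 - 242 \right)}} = \frac{194146 + 129600}{-249737 + 320 \left(1 + 320\right)} = \frac{323746}{-249737 + 320 \cdot 321} = \frac{323746}{-249737 + 102720} = \frac{323746}{-147017} = 323746 \left(- \frac{1}{147017}\right) = - \frac{323746}{147017}$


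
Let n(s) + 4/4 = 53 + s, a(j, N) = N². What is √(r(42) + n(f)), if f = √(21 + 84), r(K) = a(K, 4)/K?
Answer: √(23100 + 441*√105)/21 ≈ 7.9138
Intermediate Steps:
r(K) = 16/K (r(K) = 4²/K = 16/K)
f = √105 ≈ 10.247
n(s) = 52 + s (n(s) = -1 + (53 + s) = 52 + s)
√(r(42) + n(f)) = √(16/42 + (52 + √105)) = √(16*(1/42) + (52 + √105)) = √(8/21 + (52 + √105)) = √(1100/21 + √105)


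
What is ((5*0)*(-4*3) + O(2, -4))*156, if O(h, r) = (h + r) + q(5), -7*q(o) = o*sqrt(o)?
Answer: -312 - 780*sqrt(5)/7 ≈ -561.16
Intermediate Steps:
q(o) = -o**(3/2)/7 (q(o) = -o*sqrt(o)/7 = -o**(3/2)/7)
O(h, r) = h + r - 5*sqrt(5)/7 (O(h, r) = (h + r) - 5*sqrt(5)/7 = h + r - 5*sqrt(5)/7)
((5*0)*(-4*3) + O(2, -4))*156 = ((5*0)*(-4*3) + (2 - 4 - 5*sqrt(5)/7))*156 = (0*(-12) + (-2 - 5*sqrt(5)/7))*156 = (0 + (-2 - 5*sqrt(5)/7))*156 = (-2 - 5*sqrt(5)/7)*156 = -312 - 780*sqrt(5)/7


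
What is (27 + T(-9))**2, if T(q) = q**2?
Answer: 11664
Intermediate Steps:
(27 + T(-9))**2 = (27 + (-9)**2)**2 = (27 + 81)**2 = 108**2 = 11664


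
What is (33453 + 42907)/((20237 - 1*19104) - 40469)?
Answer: -9545/4917 ≈ -1.9412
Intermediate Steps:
(33453 + 42907)/((20237 - 1*19104) - 40469) = 76360/((20237 - 19104) - 40469) = 76360/(1133 - 40469) = 76360/(-39336) = 76360*(-1/39336) = -9545/4917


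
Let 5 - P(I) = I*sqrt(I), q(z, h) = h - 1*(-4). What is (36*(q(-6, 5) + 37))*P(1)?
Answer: 6624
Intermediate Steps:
q(z, h) = 4 + h (q(z, h) = h + 4 = 4 + h)
P(I) = 5 - I**(3/2) (P(I) = 5 - I*sqrt(I) = 5 - I**(3/2))
(36*(q(-6, 5) + 37))*P(1) = (36*((4 + 5) + 37))*(5 - 1**(3/2)) = (36*(9 + 37))*(5 - 1*1) = (36*46)*(5 - 1) = 1656*4 = 6624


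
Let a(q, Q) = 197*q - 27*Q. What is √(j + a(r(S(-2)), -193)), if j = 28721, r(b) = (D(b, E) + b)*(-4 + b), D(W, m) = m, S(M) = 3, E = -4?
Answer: √34129 ≈ 184.74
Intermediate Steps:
r(b) = (-4 + b)² (r(b) = (-4 + b)*(-4 + b) = (-4 + b)²)
a(q, Q) = -27*Q + 197*q
√(j + a(r(S(-2)), -193)) = √(28721 + (-27*(-193) + 197*(16 + 3² - 8*3))) = √(28721 + (5211 + 197*(16 + 9 - 24))) = √(28721 + (5211 + 197*1)) = √(28721 + (5211 + 197)) = √(28721 + 5408) = √34129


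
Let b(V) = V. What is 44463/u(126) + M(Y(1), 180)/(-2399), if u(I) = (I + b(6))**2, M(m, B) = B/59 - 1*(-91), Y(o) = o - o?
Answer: 2065550569/822070128 ≈ 2.5126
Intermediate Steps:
Y(o) = 0
M(m, B) = 91 + B/59 (M(m, B) = B*(1/59) + 91 = B/59 + 91 = 91 + B/59)
u(I) = (6 + I)**2 (u(I) = (I + 6)**2 = (6 + I)**2)
44463/u(126) + M(Y(1), 180)/(-2399) = 44463/((6 + 126)**2) + (91 + (1/59)*180)/(-2399) = 44463/(132**2) + (91 + 180/59)*(-1/2399) = 44463/17424 + (5549/59)*(-1/2399) = 44463*(1/17424) - 5549/141541 = 14821/5808 - 5549/141541 = 2065550569/822070128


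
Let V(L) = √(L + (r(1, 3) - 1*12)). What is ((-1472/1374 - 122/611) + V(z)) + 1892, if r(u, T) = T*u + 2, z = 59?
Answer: 793646734/419757 + 2*√13 ≈ 1897.9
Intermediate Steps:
r(u, T) = 2 + T*u
V(L) = √(-7 + L) (V(L) = √(L + ((2 + 3*1) - 1*12)) = √(L + ((2 + 3) - 12)) = √(L + (5 - 12)) = √(L - 7) = √(-7 + L))
((-1472/1374 - 122/611) + V(z)) + 1892 = ((-1472/1374 - 122/611) + √(-7 + 59)) + 1892 = ((-1472*1/1374 - 122*1/611) + √52) + 1892 = ((-736/687 - 122/611) + 2*√13) + 1892 = (-533510/419757 + 2*√13) + 1892 = 793646734/419757 + 2*√13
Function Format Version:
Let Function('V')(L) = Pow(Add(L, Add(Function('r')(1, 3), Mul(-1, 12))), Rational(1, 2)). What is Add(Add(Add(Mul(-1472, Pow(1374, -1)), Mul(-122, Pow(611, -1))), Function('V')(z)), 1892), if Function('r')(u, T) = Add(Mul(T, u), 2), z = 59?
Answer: Add(Rational(793646734, 419757), Mul(2, Pow(13, Rational(1, 2)))) ≈ 1897.9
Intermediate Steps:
Function('r')(u, T) = Add(2, Mul(T, u))
Function('V')(L) = Pow(Add(-7, L), Rational(1, 2)) (Function('V')(L) = Pow(Add(L, Add(Add(2, Mul(3, 1)), Mul(-1, 12))), Rational(1, 2)) = Pow(Add(L, Add(Add(2, 3), -12)), Rational(1, 2)) = Pow(Add(L, Add(5, -12)), Rational(1, 2)) = Pow(Add(L, -7), Rational(1, 2)) = Pow(Add(-7, L), Rational(1, 2)))
Add(Add(Add(Mul(-1472, Pow(1374, -1)), Mul(-122, Pow(611, -1))), Function('V')(z)), 1892) = Add(Add(Add(Mul(-1472, Pow(1374, -1)), Mul(-122, Pow(611, -1))), Pow(Add(-7, 59), Rational(1, 2))), 1892) = Add(Add(Add(Mul(-1472, Rational(1, 1374)), Mul(-122, Rational(1, 611))), Pow(52, Rational(1, 2))), 1892) = Add(Add(Add(Rational(-736, 687), Rational(-122, 611)), Mul(2, Pow(13, Rational(1, 2)))), 1892) = Add(Add(Rational(-533510, 419757), Mul(2, Pow(13, Rational(1, 2)))), 1892) = Add(Rational(793646734, 419757), Mul(2, Pow(13, Rational(1, 2))))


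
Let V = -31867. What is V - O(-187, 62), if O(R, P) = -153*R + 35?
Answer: -60513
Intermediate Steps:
O(R, P) = 35 - 153*R
V - O(-187, 62) = -31867 - (35 - 153*(-187)) = -31867 - (35 + 28611) = -31867 - 1*28646 = -31867 - 28646 = -60513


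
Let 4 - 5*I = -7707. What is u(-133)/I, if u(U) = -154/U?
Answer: 10/13319 ≈ 0.00075081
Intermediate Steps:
I = 7711/5 (I = ⅘ - ⅕*(-7707) = ⅘ + 7707/5 = 7711/5 ≈ 1542.2)
u(-133)/I = (-154/(-133))/(7711/5) = -154*(-1/133)*(5/7711) = (22/19)*(5/7711) = 10/13319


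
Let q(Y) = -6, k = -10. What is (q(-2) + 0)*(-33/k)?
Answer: -99/5 ≈ -19.800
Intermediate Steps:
(q(-2) + 0)*(-33/k) = (-6 + 0)*(-33/(-10)) = -(-198)*(-1)/10 = -6*33/10 = -99/5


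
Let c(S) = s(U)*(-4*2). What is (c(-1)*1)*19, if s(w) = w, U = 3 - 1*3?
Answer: 0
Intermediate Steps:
U = 0 (U = 3 - 3 = 0)
c(S) = 0 (c(S) = 0*(-4*2) = 0*(-8) = 0)
(c(-1)*1)*19 = (0*1)*19 = 0*19 = 0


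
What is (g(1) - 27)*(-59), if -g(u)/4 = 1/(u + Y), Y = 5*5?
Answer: 20827/13 ≈ 1602.1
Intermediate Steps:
Y = 25
g(u) = -4/(25 + u) (g(u) = -4/(u + 25) = -4/(25 + u))
(g(1) - 27)*(-59) = (-4/(25 + 1) - 27)*(-59) = (-4/26 - 27)*(-59) = (-4*1/26 - 27)*(-59) = (-2/13 - 27)*(-59) = -353/13*(-59) = 20827/13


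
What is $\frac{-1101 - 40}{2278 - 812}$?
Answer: $- \frac{1141}{1466} \approx -0.77831$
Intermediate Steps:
$\frac{-1101 - 40}{2278 - 812} = - \frac{1141}{2278 - 812} = - \frac{1141}{1466}$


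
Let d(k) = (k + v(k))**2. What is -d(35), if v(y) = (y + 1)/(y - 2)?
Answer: -157609/121 ≈ -1302.6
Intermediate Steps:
v(y) = (1 + y)/(-2 + y)
d(k) = (k + (1 + k)/(-2 + k))**2
-d(35) = -(1 + 35**2 - 1*35)**2/(-2 + 35)**2 = -(1 + 1225 - 35)**2/33**2 = -1191**2/1089 = -1418481/1089 = -1*157609/121 = -157609/121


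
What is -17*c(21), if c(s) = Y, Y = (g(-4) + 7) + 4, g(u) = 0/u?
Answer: -187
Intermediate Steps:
g(u) = 0
Y = 11 (Y = (0 + 7) + 4 = 7 + 4 = 11)
c(s) = 11
-17*c(21) = -17*11 = -187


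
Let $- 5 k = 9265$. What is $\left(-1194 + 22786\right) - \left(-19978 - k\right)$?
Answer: $39717$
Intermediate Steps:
$k = -1853$ ($k = \left(- \frac{1}{5}\right) 9265 = -1853$)
$\left(-1194 + 22786\right) - \left(-19978 - k\right) = \left(-1194 + 22786\right) - \left(-19978 - -1853\right) = 21592 - \left(-19978 + 1853\right) = 21592 - -18125 = 21592 + 18125 = 39717$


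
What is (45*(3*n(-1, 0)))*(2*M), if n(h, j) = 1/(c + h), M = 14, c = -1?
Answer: -1890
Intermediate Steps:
n(h, j) = 1/(-1 + h)
(45*(3*n(-1, 0)))*(2*M) = (45*(3/(-1 - 1)))*(2*14) = (45*(3/(-2)))*28 = (45*(3*(-1/2)))*28 = (45*(-3/2))*28 = -135/2*28 = -1890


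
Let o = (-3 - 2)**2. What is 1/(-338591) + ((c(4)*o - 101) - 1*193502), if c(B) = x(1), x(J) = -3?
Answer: -65577627699/338591 ≈ -1.9368e+5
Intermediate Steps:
c(B) = -3
o = 25 (o = (-5)**2 = 25)
1/(-338591) + ((c(4)*o - 101) - 1*193502) = 1/(-338591) + ((-3*25 - 101) - 1*193502) = -1/338591 + ((-75 - 101) - 193502) = -1/338591 + (-176 - 193502) = -1/338591 - 193678 = -65577627699/338591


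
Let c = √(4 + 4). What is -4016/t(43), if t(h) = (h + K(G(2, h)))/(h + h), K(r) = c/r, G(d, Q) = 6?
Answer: -133660512/16639 + 1036128*√2/16639 ≈ -7944.9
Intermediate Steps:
c = 2*√2 (c = √8 = 2*√2 ≈ 2.8284)
K(r) = 2*√2/r (K(r) = (2*√2)/r = 2*√2/r)
t(h) = (h + √2/3)/(2*h) (t(h) = (h + 2*√2/6)/(h + h) = (h + 2*√2*(⅙))/((2*h)) = (h + √2/3)*(1/(2*h)) = (h + √2/3)/(2*h))
-4016/t(43) = -4016*258/(√2 + 3*43) = -4016*258/(√2 + 129) = -4016*258/(129 + √2) = -4016/(½ + √2/258)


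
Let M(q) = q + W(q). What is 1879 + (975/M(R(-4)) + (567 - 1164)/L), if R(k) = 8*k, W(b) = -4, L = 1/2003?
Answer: -14327269/12 ≈ -1.1939e+6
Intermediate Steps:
L = 1/2003 ≈ 0.00049925
M(q) = -4 + q (M(q) = q - 4 = -4 + q)
1879 + (975/M(R(-4)) + (567 - 1164)/L) = 1879 + (975/(-4 + 8*(-4)) + (567 - 1164)/(1/2003)) = 1879 + (975/(-4 - 32) - 597*2003) = 1879 + (975/(-36) - 1195791) = 1879 + (975*(-1/36) - 1195791) = 1879 + (-325/12 - 1195791) = 1879 - 14349817/12 = -14327269/12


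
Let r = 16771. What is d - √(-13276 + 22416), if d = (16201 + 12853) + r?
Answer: 45825 - 2*√2285 ≈ 45729.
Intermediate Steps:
d = 45825 (d = (16201 + 12853) + 16771 = 29054 + 16771 = 45825)
d - √(-13276 + 22416) = 45825 - √(-13276 + 22416) = 45825 - √9140 = 45825 - 2*√2285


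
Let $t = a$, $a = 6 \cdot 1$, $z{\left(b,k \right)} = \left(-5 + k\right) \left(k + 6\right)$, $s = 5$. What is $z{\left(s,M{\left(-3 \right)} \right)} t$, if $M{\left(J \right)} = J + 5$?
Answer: $-144$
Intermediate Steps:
$M{\left(J \right)} = 5 + J$
$z{\left(b,k \right)} = \left(-5 + k\right) \left(6 + k\right)$
$a = 6$
$t = 6$
$z{\left(s,M{\left(-3 \right)} \right)} t = \left(-30 + \left(5 - 3\right) + \left(5 - 3\right)^{2}\right) 6 = \left(-30 + 2 + 2^{2}\right) 6 = \left(-30 + 2 + 4\right) 6 = \left(-24\right) 6 = -144$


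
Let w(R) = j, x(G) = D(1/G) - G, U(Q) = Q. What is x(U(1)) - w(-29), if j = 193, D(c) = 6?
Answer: -188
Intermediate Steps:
x(G) = 6 - G
w(R) = 193
x(U(1)) - w(-29) = (6 - 1*1) - 1*193 = (6 - 1) - 193 = 5 - 193 = -188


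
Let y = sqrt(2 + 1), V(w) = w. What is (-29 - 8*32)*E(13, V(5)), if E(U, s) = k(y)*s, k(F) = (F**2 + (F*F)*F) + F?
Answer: -4275 - 5700*sqrt(3) ≈ -14148.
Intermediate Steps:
y = sqrt(3) ≈ 1.7320
k(F) = F + F**2 + F**3 (k(F) = (F**2 + F**2*F) + F = (F**2 + F**3) + F = F + F**2 + F**3)
E(U, s) = s*sqrt(3)*(4 + sqrt(3)) (E(U, s) = (sqrt(3)*(1 + sqrt(3) + (sqrt(3))**2))*s = (sqrt(3)*(1 + sqrt(3) + 3))*s = (sqrt(3)*(4 + sqrt(3)))*s = s*sqrt(3)*(4 + sqrt(3)))
(-29 - 8*32)*E(13, V(5)) = (-29 - 8*32)*(5*(3 + 4*sqrt(3))) = (-29 - 256)*(15 + 20*sqrt(3)) = -285*(15 + 20*sqrt(3)) = -4275 - 5700*sqrt(3)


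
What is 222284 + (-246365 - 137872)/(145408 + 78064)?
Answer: 49673865811/223472 ≈ 2.2228e+5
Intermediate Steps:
222284 + (-246365 - 137872)/(145408 + 78064) = 222284 - 384237/223472 = 49673865811/223472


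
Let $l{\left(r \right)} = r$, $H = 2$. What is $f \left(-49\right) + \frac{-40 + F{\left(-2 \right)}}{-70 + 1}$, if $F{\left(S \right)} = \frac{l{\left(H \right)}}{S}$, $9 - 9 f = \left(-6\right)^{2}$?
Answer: $\frac{10184}{69} \approx 147.59$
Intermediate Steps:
$f = -3$ ($f = 1 - \frac{\left(-6\right)^{2}}{9} = 1 - 4 = -3$)
$F{\left(S \right)} = \frac{2}{S}$
$f \left(-49\right) + \frac{-40 + F{\left(-2 \right)}}{-70 + 1} = \left(-3\right) \left(-49\right) + \frac{-40 + \frac{2}{-2}}{-70 + 1} = 147 + \frac{-40 + 2 \left(- \frac{1}{2}\right)}{-69} = 147 + \left(-40 - 1\right) \left(- \frac{1}{69}\right) = 147 - - \frac{41}{69} = 147 + \frac{41}{69} = \frac{10184}{69}$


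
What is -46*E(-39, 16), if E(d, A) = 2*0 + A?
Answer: -736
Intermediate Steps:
E(d, A) = A (E(d, A) = 0 + A = A)
-46*E(-39, 16) = -46*16 = -736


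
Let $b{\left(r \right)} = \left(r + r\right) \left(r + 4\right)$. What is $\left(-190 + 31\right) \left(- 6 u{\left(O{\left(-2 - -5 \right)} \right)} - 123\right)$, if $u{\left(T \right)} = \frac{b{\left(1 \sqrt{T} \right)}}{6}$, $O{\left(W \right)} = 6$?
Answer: $21465 + 1272 \sqrt{6} \approx 24581.0$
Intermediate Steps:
$b{\left(r \right)} = 2 r \left(4 + r\right)$
$u{\left(T \right)} = \frac{\sqrt{T} \left(4 + \sqrt{T}\right)}{3}$ ($u{\left(T \right)} = \frac{2 \cdot 1 \sqrt{T} \left(4 + 1 \sqrt{T}\right)}{6} = 2 \sqrt{T} \left(4 + \sqrt{T}\right) \frac{1}{6} = \frac{\sqrt{T} \left(4 + \sqrt{T}\right)}{3}$)
$\left(-190 + 31\right) \left(- 6 u{\left(O{\left(-2 - -5 \right)} \right)} - 123\right) = \left(-190 + 31\right) \left(- 6 \left(\frac{1}{3} \cdot 6 + \frac{4 \sqrt{6}}{3}\right) - 123\right) = - 159 \left(- 6 \left(2 + \frac{4 \sqrt{6}}{3}\right) - 123\right) = - 159 \left(\left(-12 - 8 \sqrt{6}\right) - 123\right) = - 159 \left(-135 - 8 \sqrt{6}\right) = 21465 + 1272 \sqrt{6}$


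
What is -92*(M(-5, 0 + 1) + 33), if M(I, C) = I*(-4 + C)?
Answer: -4416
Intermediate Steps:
-92*(M(-5, 0 + 1) + 33) = -92*(-5*(-4 + (0 + 1)) + 33) = -92*(-5*(-4 + 1) + 33) = -92*(-5*(-3) + 33) = -92*(15 + 33) = -92*48 = -4416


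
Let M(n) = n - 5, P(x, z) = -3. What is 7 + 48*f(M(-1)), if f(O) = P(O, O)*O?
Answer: 871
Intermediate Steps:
M(n) = -5 + n
f(O) = -3*O
7 + 48*f(M(-1)) = 7 + 48*(-3*(-5 - 1)) = 7 + 48*(-3*(-6)) = 7 + 48*18 = 7 + 864 = 871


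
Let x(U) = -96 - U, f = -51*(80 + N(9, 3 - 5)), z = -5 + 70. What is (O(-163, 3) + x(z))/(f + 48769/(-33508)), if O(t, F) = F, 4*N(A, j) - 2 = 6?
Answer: 5294264/140179225 ≈ 0.037768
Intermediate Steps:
N(A, j) = 2 (N(A, j) = 1/2 + (1/4)*6 = 1/2 + 3/2 = 2)
z = 65
f = -4182 (f = -51*(80 + 2) = -51*82 = -4182)
(O(-163, 3) + x(z))/(f + 48769/(-33508)) = (3 + (-96 - 1*65))/(-4182 + 48769/(-33508)) = (3 + (-96 - 65))/(-4182 + 48769*(-1/33508)) = (3 - 161)/(-4182 - 48769/33508) = -158/(-140179225/33508) = -158*(-33508/140179225) = 5294264/140179225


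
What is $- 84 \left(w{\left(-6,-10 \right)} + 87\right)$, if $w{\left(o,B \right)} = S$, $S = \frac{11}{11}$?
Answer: $-7392$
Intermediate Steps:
$S = 1$ ($S = 11 \cdot \frac{1}{11} = 1$)
$w{\left(o,B \right)} = 1$
$- 84 \left(w{\left(-6,-10 \right)} + 87\right) = - 84 \left(1 + 87\right) = \left(-84\right) 88 = -7392$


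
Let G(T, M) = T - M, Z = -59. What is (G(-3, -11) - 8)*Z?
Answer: 0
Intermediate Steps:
(G(-3, -11) - 8)*Z = ((-3 - 1*(-11)) - 8)*(-59) = ((-3 + 11) - 8)*(-59) = (8 - 8)*(-59) = 0*(-59) = 0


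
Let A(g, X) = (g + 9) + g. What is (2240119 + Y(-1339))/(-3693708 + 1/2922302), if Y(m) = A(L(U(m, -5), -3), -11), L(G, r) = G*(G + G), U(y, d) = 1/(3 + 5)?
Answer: -52370645738399/86353042206520 ≈ -0.60647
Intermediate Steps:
U(y, d) = ⅛ (U(y, d) = 1/8 = ⅛)
L(G, r) = 2*G² (L(G, r) = G*(2*G) = 2*G²)
A(g, X) = 9 + 2*g (A(g, X) = (9 + g) + g = 9 + 2*g)
Y(m) = 145/16 (Y(m) = 9 + 2*(2*(⅛)²) = 9 + 2*(2*(1/64)) = 9 + 2*(1/32) = 9 + 1/16 = 145/16)
(2240119 + Y(-1339))/(-3693708 + 1/2922302) = (2240119 + 145/16)/(-3693708 + 1/2922302) = 35842049/(16*(-3693708 + 1/2922302)) = 35842049/(16*(-10794130275815/2922302)) = (35842049/16)*(-2922302/10794130275815) = -52370645738399/86353042206520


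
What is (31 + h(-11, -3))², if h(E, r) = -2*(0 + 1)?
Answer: 841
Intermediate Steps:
h(E, r) = -2 (h(E, r) = -2*1 = -2)
(31 + h(-11, -3))² = (31 - 2)² = 29² = 841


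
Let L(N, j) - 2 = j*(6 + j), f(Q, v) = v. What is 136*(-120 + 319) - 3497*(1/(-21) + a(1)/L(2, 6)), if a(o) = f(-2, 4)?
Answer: 21011243/777 ≈ 27042.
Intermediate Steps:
L(N, j) = 2 + j*(6 + j)
a(o) = 4
136*(-120 + 319) - 3497*(1/(-21) + a(1)/L(2, 6)) = 136*(-120 + 319) - 3497*(1/(-21) + 4/(2 + 6² + 6*6)) = 136*199 - 3497*(1*(-1/21) + 4/(2 + 36 + 36)) = 27064 - 3497*(-1/21 + 4/74) = 27064 - 3497*(-1/21 + 4*(1/74)) = 27064 - 3497*(-1/21 + 2/37) = 27064 - 3497*5/777 = 27064 - 17485/777 = 21011243/777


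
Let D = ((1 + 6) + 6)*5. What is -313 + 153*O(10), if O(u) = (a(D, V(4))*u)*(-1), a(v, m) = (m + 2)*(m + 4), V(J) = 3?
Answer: -53863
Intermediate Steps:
D = 65 (D = (7 + 6)*5 = 13*5 = 65)
a(v, m) = (2 + m)*(4 + m)
O(u) = -35*u (O(u) = ((8 + 3² + 6*3)*u)*(-1) = ((8 + 9 + 18)*u)*(-1) = (35*u)*(-1) = -35*u)
-313 + 153*O(10) = -313 + 153*(-35*10) = -313 + 153*(-350) = -313 - 53550 = -53863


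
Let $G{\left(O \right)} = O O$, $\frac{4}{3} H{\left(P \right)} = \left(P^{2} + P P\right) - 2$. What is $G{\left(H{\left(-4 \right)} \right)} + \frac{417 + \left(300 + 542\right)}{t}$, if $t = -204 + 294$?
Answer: $\frac{93643}{180} \approx 520.24$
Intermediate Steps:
$t = 90$
$H{\left(P \right)} = - \frac{3}{2} + \frac{3 P^{2}}{2}$ ($H{\left(P \right)} = \frac{3 \left(\left(P^{2} + P P\right) - 2\right)}{4} = \frac{3 \left(\left(P^{2} + P^{2}\right) - 2\right)}{4} = \frac{3 \left(2 P^{2} - 2\right)}{4} = \frac{3 \left(-2 + 2 P^{2}\right)}{4} = - \frac{3}{2} + \frac{3 P^{2}}{2}$)
$G{\left(O \right)} = O^{2}$
$G{\left(H{\left(-4 \right)} \right)} + \frac{417 + \left(300 + 542\right)}{t} = \left(- \frac{3}{2} + \frac{3 \left(-4\right)^{2}}{2}\right)^{2} + \frac{417 + \left(300 + 542\right)}{90} = \left(- \frac{3}{2} + \frac{3}{2} \cdot 16\right)^{2} + \left(417 + 842\right) \frac{1}{90} = \left(- \frac{3}{2} + 24\right)^{2} + 1259 \cdot \frac{1}{90} = \left(\frac{45}{2}\right)^{2} + \frac{1259}{90} = \frac{2025}{4} + \frac{1259}{90} = \frac{93643}{180}$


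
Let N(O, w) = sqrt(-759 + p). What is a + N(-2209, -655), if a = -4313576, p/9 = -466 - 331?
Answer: -4313576 + 2*I*sqrt(1983) ≈ -4.3136e+6 + 89.062*I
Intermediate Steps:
p = -7173 (p = 9*(-466 - 331) = 9*(-797) = -7173)
N(O, w) = 2*I*sqrt(1983) (N(O, w) = sqrt(-759 - 7173) = sqrt(-7932) = 2*I*sqrt(1983))
a + N(-2209, -655) = -4313576 + 2*I*sqrt(1983)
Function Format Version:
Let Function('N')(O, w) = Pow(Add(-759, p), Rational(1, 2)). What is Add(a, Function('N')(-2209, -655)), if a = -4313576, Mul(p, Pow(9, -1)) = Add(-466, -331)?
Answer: Add(-4313576, Mul(2, I, Pow(1983, Rational(1, 2)))) ≈ Add(-4.3136e+6, Mul(89.062, I))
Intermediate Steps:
p = -7173 (p = Mul(9, Add(-466, -331)) = Mul(9, -797) = -7173)
Function('N')(O, w) = Mul(2, I, Pow(1983, Rational(1, 2))) (Function('N')(O, w) = Pow(Add(-759, -7173), Rational(1, 2)) = Pow(-7932, Rational(1, 2)) = Mul(2, I, Pow(1983, Rational(1, 2))))
Add(a, Function('N')(-2209, -655)) = Add(-4313576, Mul(2, I, Pow(1983, Rational(1, 2))))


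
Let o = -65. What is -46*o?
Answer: 2990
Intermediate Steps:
-46*o = -46*(-65) = 2990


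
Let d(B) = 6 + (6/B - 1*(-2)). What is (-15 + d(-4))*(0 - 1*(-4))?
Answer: -34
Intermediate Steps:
d(B) = 8 + 6/B (d(B) = 6 + (6/B + 2) = 6 + (2 + 6/B) = 8 + 6/B)
(-15 + d(-4))*(0 - 1*(-4)) = (-15 + (8 + 6/(-4)))*(0 - 1*(-4)) = (-15 + (8 + 6*(-1/4)))*(0 + 4) = (-15 + (8 - 3/2))*4 = (-15 + 13/2)*4 = -17/2*4 = -34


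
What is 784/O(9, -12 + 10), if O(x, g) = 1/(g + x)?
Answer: 5488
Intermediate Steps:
784/O(9, -12 + 10) = 784/(1/((-12 + 10) + 9)) = 784/(1/(-2 + 9)) = 784/(1/7) = 784/(⅐) = 784*7 = 5488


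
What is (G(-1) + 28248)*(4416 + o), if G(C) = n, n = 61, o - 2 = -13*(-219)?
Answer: 205664885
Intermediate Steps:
o = 2849 (o = 2 - 13*(-219) = 2 + 2847 = 2849)
G(C) = 61
(G(-1) + 28248)*(4416 + o) = (61 + 28248)*(4416 + 2849) = 28309*7265 = 205664885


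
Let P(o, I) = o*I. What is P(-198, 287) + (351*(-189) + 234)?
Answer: -122931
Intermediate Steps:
P(o, I) = I*o
P(-198, 287) + (351*(-189) + 234) = 287*(-198) + (351*(-189) + 234) = -56826 + (-66339 + 234) = -56826 - 66105 = -122931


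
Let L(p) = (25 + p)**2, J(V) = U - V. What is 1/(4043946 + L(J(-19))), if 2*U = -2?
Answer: 1/4045795 ≈ 2.4717e-7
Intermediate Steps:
U = -1 (U = (1/2)*(-2) = -1)
J(V) = -1 - V
1/(4043946 + L(J(-19))) = 1/(4043946 + (25 + (-1 - 1*(-19)))**2) = 1/(4043946 + (25 + (-1 + 19))**2) = 1/(4043946 + (25 + 18)**2) = 1/(4043946 + 43**2) = 1/(4043946 + 1849) = 1/4045795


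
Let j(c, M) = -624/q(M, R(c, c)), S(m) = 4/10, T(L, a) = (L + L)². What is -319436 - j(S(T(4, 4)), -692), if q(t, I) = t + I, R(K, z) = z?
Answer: -42485108/133 ≈ -3.1944e+5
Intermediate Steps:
T(L, a) = 4*L² (T(L, a) = (2*L)² = 4*L²)
q(t, I) = I + t
S(m) = ⅖ (S(m) = 4*(⅒) = ⅖)
j(c, M) = -624/(M + c) (j(c, M) = -624/(c + M) = -624/(M + c))
-319436 - j(S(T(4, 4)), -692) = -319436 - (-624)/(-692 + ⅖) = -319436 - (-624)/(-3458/5) = -319436 - (-624)*(-5)/3458 = -319436 - 1*120/133 = -319436 - 120/133 = -42485108/133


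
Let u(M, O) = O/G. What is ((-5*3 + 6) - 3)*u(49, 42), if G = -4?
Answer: 126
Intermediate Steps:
u(M, O) = -O/4 (u(M, O) = O/(-4) = O*(-¼) = -O/4)
((-5*3 + 6) - 3)*u(49, 42) = ((-5*3 + 6) - 3)*(-¼*42) = ((-15 + 6) - 3)*(-21/2) = (-9 - 3)*(-21/2) = -12*(-21/2) = 126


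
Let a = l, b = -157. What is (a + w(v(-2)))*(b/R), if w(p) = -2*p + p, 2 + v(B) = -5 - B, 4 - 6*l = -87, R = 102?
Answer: -18997/612 ≈ -31.041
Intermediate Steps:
l = 91/6 (l = ⅔ - ⅙*(-87) = ⅔ + 29/2 = 91/6 ≈ 15.167)
v(B) = -7 - B (v(B) = -2 + (-5 - B) = -7 - B)
w(p) = -p
a = 91/6 ≈ 15.167
(a + w(v(-2)))*(b/R) = (91/6 - (-7 - 1*(-2)))*(-157/102) = (91/6 - (-7 + 2))*(-157*1/102) = (91/6 - 1*(-5))*(-157/102) = (91/6 + 5)*(-157/102) = (121/6)*(-157/102) = -18997/612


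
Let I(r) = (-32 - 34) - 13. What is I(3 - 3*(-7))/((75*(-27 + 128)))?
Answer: -79/7575 ≈ -0.010429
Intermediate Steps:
I(r) = -79 (I(r) = -66 - 13 = -79)
I(3 - 3*(-7))/((75*(-27 + 128))) = -79*1/(75*(-27 + 128)) = -79/(75*101) = -79/7575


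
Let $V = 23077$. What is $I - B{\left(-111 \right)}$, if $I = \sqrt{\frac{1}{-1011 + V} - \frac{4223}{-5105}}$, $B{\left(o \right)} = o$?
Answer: $111 + \frac{\sqrt{10497547468193390}}{112646930} \approx 111.91$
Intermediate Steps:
$I = \frac{\sqrt{10497547468193390}}{112646930}$ ($I = \sqrt{\frac{1}{-1011 + 23077} - \frac{4223}{-5105}} = \sqrt{\frac{1}{22066} - - \frac{4223}{5105}} = \sqrt{\frac{1}{22066} + \frac{4223}{5105}} = \sqrt{\frac{93189823}{112646930}} = \frac{\sqrt{10497547468193390}}{112646930} \approx 0.90955$)
$I - B{\left(-111 \right)} = \frac{\sqrt{10497547468193390}}{112646930} - -111 = \frac{\sqrt{10497547468193390}}{112646930} + 111 = 111 + \frac{\sqrt{10497547468193390}}{112646930}$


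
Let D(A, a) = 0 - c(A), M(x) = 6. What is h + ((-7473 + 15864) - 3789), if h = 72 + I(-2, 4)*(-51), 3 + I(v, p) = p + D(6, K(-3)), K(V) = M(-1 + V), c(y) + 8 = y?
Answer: 4521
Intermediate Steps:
c(y) = -8 + y
K(V) = 6
D(A, a) = 8 - A (D(A, a) = 0 - (-8 + A) = 0 + (8 - A) = 8 - A)
I(v, p) = -1 + p (I(v, p) = -3 + (p + (8 - 1*6)) = -3 + (p + (8 - 6)) = -3 + (p + 2) = -3 + (2 + p) = -1 + p)
h = -81 (h = 72 + (-1 + 4)*(-51) = 72 + 3*(-51) = 72 - 153 = -81)
h + ((-7473 + 15864) - 3789) = -81 + ((-7473 + 15864) - 3789) = -81 + (8391 - 3789) = -81 + 4602 = 4521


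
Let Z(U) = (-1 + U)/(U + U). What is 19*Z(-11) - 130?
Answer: -1316/11 ≈ -119.64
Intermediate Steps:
Z(U) = (-1 + U)/(2*U) (Z(U) = (-1 + U)/((2*U)) = (-1 + U)*(1/(2*U)) = (-1 + U)/(2*U))
19*Z(-11) - 130 = 19*((1/2)*(-1 - 11)/(-11)) - 130 = 19*((1/2)*(-1/11)*(-12)) - 130 = 19*(6/11) - 130 = 114/11 - 130 = -1316/11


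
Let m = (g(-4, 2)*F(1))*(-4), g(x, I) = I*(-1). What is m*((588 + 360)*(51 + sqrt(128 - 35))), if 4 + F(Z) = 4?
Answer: 0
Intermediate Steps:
g(x, I) = -I
F(Z) = 0 (F(Z) = -4 + 4 = 0)
m = 0 (m = (-1*2*0)*(-4) = -2*0*(-4) = 0*(-4) = 0)
m*((588 + 360)*(51 + sqrt(128 - 35))) = 0*((588 + 360)*(51 + sqrt(128 - 35))) = 0*(948*(51 + sqrt(93))) = 0*(48348 + 948*sqrt(93)) = 0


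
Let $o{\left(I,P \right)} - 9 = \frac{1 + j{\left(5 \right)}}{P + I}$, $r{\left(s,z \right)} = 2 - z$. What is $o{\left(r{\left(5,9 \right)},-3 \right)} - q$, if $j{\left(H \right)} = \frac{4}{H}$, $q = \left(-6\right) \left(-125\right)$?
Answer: $- \frac{37059}{50} \approx -741.18$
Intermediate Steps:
$q = 750$
$o{\left(I,P \right)} = 9 + \frac{9}{5 \left(I + P\right)}$ ($o{\left(I,P \right)} = 9 + \frac{1 + \frac{4}{5}}{P + I} = 9 + \frac{1 + 4 \cdot \frac{1}{5}}{I + P} = 9 + \frac{1 + \frac{4}{5}}{I + P} = 9 + \frac{9}{5 \left(I + P\right)}$)
$o{\left(r{\left(5,9 \right)},-3 \right)} - q = \frac{\frac{9}{5} + 9 \left(2 - 9\right) + 9 \left(-3\right)}{\left(2 - 9\right) - 3} - 750 = \frac{\frac{9}{5} + 9 \left(2 - 9\right) - 27}{\left(2 - 9\right) - 3} - 750 = \frac{\frac{9}{5} + 9 \left(-7\right) - 27}{-7 - 3} - 750 = \frac{\frac{9}{5} - 63 - 27}{-10} - 750 = \left(- \frac{1}{10}\right) \left(- \frac{441}{5}\right) - 750 = \frac{441}{50} - 750 = - \frac{37059}{50}$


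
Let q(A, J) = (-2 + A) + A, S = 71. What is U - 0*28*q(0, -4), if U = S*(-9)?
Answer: -639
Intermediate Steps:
q(A, J) = -2 + 2*A
U = -639 (U = 71*(-9) = -639)
U - 0*28*q(0, -4) = -639 - 0*28*(-2 + 2*0) = -639 - 0*(-2 + 0) = -639 - 0*(-2) = -639 - 1*0 = -639 + 0 = -639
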